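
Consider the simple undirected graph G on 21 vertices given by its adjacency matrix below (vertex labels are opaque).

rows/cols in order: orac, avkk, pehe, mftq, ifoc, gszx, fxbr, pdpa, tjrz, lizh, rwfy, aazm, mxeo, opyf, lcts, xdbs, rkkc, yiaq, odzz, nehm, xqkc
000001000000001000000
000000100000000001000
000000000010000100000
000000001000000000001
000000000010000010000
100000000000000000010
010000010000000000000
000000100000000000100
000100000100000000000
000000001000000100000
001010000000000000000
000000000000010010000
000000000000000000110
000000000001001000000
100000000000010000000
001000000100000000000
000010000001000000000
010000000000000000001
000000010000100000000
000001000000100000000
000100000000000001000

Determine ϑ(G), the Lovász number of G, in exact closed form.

21*cos(pi/21)/(cos(pi/21) + 1)

Vertex rwfy has 2 neighbors: pehe, ifoc.
Vertex odzz has 2 neighbors: pdpa, mxeo.
N(nehm) = {gszx, mxeo}, |N(nehm)| = 2.
N(fxbr) = {avkk, pdpa}, |N(fxbr)| = 2.
deg(v) = 2 for all v (|V|=21); the odd cycle C_{21}.
The 11 distinct eigenvalues: [2.0, 1.911146, 1.652478, 1.24698, 0.730682, 0.14946, -0.445042, -1.0, -1.466104, -1.801938, -1.977662].
Lovász (edge-transitive): ϑ = −21·(-2*cos(pi/21))/((2)−(-2*cos(pi/21))) = 21*cos(pi/21)/(cos(pi/21) + 1).
= 10.441033… (decimal).
10 ≤ 21*cos(pi/21)/(cos(pi/21) + 1) ≤ 11: both strict.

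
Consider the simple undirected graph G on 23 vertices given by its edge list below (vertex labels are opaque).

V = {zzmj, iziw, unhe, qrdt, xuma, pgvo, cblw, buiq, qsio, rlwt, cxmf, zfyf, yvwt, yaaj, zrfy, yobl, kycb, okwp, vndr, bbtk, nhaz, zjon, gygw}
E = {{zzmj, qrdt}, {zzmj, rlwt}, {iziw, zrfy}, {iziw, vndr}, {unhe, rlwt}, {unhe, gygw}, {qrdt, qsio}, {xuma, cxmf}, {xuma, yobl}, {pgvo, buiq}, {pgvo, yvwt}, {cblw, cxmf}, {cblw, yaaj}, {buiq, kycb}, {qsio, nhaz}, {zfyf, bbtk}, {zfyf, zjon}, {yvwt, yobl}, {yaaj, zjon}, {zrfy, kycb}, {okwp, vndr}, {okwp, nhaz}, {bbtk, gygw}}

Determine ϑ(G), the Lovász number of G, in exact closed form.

23*cos(pi/23)/(cos(pi/23) + 1)

Vertex buiq has 2 neighbors: pgvo, kycb.
N(kycb) = {buiq, zrfy}, |N(kycb)| = 2.
N(yobl) = {xuma, yvwt}, |N(yobl)| = 2.
deg(rlwt) = 2; N(rlwt) = {zzmj, unhe}.
deg(v) = 2 for all v (|V|=23); a single 23-cycle (edge-transitive).
A has 12 distinct eigenvalues ≈ [2.0, 1.925835, 1.708839, 1.365106, 0.92013, 0.406912, -0.136485, -0.669759, -1.153361, -1.551423, -1.834423, -1.981372].
With N=23: ϑ(G) = 23·(-(-1)*2*cos(pi/23))/(2−(-2*cos(pi/23))) = 23*cos(pi/23)/(cos(pi/23) + 1).
Numerically 11.446194.
α=11, χ(Ḡ)=12; ϑ=23*cos(pi/23)/(cos(pi/23) + 1) lies between (both strict).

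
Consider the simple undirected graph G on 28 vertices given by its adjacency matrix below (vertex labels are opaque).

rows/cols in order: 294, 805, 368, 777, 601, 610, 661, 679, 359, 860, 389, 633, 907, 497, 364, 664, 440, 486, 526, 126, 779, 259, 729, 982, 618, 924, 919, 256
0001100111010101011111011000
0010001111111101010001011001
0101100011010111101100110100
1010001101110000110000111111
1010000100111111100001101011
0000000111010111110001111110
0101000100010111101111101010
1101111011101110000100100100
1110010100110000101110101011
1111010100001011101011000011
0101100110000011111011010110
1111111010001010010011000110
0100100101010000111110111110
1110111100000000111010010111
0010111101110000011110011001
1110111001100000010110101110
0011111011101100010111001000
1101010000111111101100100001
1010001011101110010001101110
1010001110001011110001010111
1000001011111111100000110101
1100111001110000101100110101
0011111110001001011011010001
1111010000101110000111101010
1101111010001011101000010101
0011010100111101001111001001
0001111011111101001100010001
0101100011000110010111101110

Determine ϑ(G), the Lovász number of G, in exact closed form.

7

deg(294) = 15; N(294) = {777, 601, 679, 359, 860, 633, 497, 664, 486, 526, 126, 779, 259, 982, 618}.
deg(259) = 15; N(259) = {294, 805, 601, 610, 661, 860, 389, 633, 440, 526, 126, 729, 982, 924, 256}.
deg(601) = 15; N(601) = {294, 368, 679, 389, 633, 907, 497, 364, 664, 440, 259, 729, 618, 919, 256}.
N(389) = {805, 777, 601, 679, 359, 364, 664, 440, 486, 526, 779, 259, 982, 924, 919}, |N(389)| = 15.
Every vertex has degree 15 (N=28); Kneser-type, 2-subsets of [8].
The 3 distinct eigenvalues: [15.0, 1.0, -5.0].
Lovász (edge-transitive): ϑ = −28·(-5)/((15)−(-5)) = 7.
= 7.00000000… (decimal).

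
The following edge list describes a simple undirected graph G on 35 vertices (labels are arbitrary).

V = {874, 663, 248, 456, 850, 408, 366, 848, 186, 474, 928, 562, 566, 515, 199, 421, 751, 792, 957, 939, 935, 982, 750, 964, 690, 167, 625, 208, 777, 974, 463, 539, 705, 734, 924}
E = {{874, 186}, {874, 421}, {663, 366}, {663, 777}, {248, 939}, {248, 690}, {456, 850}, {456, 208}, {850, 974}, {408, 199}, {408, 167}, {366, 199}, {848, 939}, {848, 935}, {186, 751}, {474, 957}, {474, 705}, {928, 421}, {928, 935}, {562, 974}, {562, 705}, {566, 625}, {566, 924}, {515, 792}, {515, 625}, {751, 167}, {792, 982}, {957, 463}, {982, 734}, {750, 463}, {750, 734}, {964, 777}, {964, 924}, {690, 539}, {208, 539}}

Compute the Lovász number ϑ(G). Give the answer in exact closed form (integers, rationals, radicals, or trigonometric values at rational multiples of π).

35*cos(pi/35)/(cos(pi/35) + 1)

Vertex 566 has 2 neighbors: 625, 924.
N(663) = {366, 777}, |N(663)| = 2.
N(248) = {939, 690}, |N(248)| = 2.
N(848) = {939, 935}, |N(848)| = 2.
35-vertex 2-regular graph: a single 35-cycle (edge-transitive).
spec(A) ≈ [2.0, 1.96786, 1.87247, 1.7169, 1.50614, 1.24698, 0.94774, 0.61803, 0.26847, -0.08973, -0.44504, -0.78605, -1.10179, -1.38213, -1.61803, -1.80194, -1.92793, -1.99195] (distinct, 5 d.p.).
−35·(-2*cos(pi/35)) / ((2)−(-2*cos(pi/35))) = 35*cos(pi/35)/(cos(pi/35) + 1) = ϑ(G).
≈ 17.4647040 (to 7 d.p.).
α=17, χ(Ḡ)=18; ϑ=35*cos(pi/35)/(cos(pi/35) + 1) lies between (both strict).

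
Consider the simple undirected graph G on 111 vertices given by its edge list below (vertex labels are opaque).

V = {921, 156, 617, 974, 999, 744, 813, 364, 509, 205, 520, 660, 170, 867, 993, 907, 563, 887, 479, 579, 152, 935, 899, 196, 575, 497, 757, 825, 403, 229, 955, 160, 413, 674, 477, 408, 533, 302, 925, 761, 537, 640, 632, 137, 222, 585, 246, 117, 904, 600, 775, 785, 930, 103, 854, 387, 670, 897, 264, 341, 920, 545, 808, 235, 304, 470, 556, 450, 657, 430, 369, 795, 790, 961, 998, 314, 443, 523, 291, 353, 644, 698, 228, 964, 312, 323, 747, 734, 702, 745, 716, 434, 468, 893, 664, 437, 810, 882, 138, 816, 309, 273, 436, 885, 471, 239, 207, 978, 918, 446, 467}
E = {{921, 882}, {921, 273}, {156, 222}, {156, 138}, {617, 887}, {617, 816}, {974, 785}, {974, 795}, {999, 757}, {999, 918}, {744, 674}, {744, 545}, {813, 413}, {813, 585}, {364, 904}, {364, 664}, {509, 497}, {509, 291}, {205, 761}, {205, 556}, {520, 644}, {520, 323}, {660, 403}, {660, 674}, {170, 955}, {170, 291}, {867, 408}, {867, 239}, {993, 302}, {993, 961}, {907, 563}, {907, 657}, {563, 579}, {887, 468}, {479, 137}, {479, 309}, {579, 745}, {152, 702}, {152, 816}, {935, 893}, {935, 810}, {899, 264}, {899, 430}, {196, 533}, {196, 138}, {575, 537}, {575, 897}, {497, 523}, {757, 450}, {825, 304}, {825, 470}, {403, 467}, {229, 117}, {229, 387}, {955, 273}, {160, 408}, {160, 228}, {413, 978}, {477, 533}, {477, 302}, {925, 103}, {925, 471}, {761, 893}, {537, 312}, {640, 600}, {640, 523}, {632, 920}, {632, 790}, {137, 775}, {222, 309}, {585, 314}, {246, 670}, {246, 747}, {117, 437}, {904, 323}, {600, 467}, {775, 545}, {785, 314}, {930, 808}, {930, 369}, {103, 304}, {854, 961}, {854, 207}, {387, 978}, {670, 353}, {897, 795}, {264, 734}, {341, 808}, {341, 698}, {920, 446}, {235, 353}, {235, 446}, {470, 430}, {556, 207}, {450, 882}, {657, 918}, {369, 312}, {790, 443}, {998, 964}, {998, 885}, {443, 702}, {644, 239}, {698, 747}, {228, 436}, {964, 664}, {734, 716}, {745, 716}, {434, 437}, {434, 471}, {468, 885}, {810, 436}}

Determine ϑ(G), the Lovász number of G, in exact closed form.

111*cos(pi/111)/(cos(pi/111) + 1)

N(907) = {563, 657}, |N(907)| = 2.
N(887) = {617, 468}, |N(887)| = 2.
Vertex 408 has 2 neighbors: 867, 160.
deg(585) = 2; N(585) = {813, 314}.
Every vertex has degree 2 (N=111); this is C_{111}, the 111-cycle.
A has 56 distinct eigenvalues ≈ [2.0, 1.9968, 1.9872, 1.97123, 1.94895, 1.92043, 1.88575, 1.84504, 1.79841, 1.74603, 1.68805, 1.62466, 1.55607, 1.4825, 1.40417, 1.32135, 1.23429, 1.14329, 1.04861, 0.95058, 0.84951, 0.74571, 0.63953, 0.53129, 0.42136, 0.31007, 0.19779, 0.08488, -0.0283, -0.1414, -0.25404, -0.36586, -0.47652, -0.58565, -0.6929, -0.79793, -0.90041, -1.0, -1.09639, -1.18927, -1.27833, -1.36331, -1.44391, -1.51989, -1.591, -1.65702, -1.71773, -1.77293, -1.82246, -1.86614, -1.90385, -1.93547, -1.96088, -1.98001, -1.99279, -1.9992].
−111·(-2*cos(pi/111)) / ((2)−(-2*cos(pi/111))) = 111*cos(pi/111)/(cos(pi/111) + 1) = ϑ(G).
Numerically 55.48888410.
Lovász sandwich 55 ≤ 111*cos(pi/111)/(cos(pi/111) + 1) ≤ 56: both strict.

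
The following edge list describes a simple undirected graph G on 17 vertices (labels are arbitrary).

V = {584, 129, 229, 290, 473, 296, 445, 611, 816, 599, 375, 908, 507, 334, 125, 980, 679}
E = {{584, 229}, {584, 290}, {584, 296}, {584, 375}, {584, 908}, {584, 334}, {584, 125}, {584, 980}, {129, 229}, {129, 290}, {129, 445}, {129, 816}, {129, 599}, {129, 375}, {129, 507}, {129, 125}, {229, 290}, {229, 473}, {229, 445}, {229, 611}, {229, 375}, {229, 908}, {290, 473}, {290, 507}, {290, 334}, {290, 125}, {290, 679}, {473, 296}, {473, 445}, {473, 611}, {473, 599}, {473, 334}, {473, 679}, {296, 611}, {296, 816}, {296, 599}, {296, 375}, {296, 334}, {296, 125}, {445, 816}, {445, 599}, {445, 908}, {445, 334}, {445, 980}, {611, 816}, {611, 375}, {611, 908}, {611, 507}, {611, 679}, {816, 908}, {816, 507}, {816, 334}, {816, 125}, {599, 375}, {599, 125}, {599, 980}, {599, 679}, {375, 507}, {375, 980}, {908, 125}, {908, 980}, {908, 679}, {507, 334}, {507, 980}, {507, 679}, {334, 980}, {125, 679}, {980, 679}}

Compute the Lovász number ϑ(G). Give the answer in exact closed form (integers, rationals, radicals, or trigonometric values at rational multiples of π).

N(507) = {129, 290, 611, 816, 375, 334, 980, 679}, |N(507)| = 8.
N(445) = {129, 229, 473, 816, 599, 908, 334, 980}, |N(445)| = 8.
Vertex 129 has 8 neighbors: 229, 290, 445, 816, 599, 375, 507, 125.
deg(125) = 8; N(125) = {584, 129, 290, 296, 816, 599, 908, 679}.
Every vertex has degree 8 (N=17); strongly regular (17,8,3,4).
Distinct eigenvalues (to 5 d.p.): [8.0, 1.56155, -2.56155].
Lovász: ϑ = −17(-sqrt(17)/2 - 1/2)/(8+-(-sqrt(17)/2 - 1/2)) = sqrt(17).
Numerically 4.123105626.

sqrt(17)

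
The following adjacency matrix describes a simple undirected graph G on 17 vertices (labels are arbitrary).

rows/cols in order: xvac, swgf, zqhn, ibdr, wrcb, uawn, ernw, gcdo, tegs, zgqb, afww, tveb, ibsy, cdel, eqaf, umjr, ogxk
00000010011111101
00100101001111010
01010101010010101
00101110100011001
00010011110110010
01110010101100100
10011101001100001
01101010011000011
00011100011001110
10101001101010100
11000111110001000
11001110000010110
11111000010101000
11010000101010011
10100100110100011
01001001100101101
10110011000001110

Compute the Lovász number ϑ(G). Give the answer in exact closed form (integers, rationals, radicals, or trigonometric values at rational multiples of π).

sqrt(17)

N(xvac) = {ernw, zgqb, afww, tveb, ibsy, cdel, eqaf, ogxk}, |N(xvac)| = 8.
N(ibdr) = {zqhn, wrcb, uawn, ernw, tegs, ibsy, cdel, ogxk}, |N(ibdr)| = 8.
N(swgf) = {zqhn, uawn, gcdo, afww, tveb, ibsy, cdel, umjr}, |N(swgf)| = 8.
Vertex afww has 8 neighbors: xvac, swgf, uawn, ernw, gcdo, tegs, zgqb, cdel.
Regular of degree 8 on 17 vertices: SR(17,8,3,4) — a Paley graph.
Distinct eigenvalues (to 6 d.p.): [8.0, 1.561553, -2.561553].
ϑ = −N·λ_min/(λ_max−λ_min) = −17·(-sqrt(17)/2 - 1/2)/(8−(-sqrt(17)/2 - 1/2)) = sqrt(17).
ϑ(G) ≈ 4.12311.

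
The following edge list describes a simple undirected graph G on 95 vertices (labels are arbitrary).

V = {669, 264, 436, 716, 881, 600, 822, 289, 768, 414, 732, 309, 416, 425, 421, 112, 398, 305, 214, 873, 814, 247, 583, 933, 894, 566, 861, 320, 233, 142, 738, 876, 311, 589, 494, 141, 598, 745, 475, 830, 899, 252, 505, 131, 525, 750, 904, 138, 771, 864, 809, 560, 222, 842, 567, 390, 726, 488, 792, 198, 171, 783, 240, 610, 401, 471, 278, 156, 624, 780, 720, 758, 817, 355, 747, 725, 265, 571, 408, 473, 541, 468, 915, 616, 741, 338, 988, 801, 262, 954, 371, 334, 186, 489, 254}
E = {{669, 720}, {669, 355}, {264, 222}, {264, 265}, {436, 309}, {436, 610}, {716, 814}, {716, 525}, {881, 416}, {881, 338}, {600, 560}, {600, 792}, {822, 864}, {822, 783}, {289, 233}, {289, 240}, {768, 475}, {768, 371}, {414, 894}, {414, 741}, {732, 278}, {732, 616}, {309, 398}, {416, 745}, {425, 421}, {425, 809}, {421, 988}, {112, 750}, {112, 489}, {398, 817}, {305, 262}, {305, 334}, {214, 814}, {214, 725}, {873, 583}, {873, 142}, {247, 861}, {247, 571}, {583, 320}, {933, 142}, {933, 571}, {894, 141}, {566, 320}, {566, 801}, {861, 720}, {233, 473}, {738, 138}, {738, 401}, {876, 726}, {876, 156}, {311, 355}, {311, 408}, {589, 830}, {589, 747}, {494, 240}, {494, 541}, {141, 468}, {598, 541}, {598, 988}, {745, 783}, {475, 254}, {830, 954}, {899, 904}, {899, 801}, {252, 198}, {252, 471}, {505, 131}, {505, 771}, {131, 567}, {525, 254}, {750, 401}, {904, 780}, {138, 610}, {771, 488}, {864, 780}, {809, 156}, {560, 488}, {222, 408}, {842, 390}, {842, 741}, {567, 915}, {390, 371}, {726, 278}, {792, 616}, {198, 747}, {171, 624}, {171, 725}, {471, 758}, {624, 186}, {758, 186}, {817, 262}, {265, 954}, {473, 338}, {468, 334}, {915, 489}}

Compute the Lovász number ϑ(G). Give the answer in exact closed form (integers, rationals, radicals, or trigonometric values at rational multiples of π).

95*cos(pi/95)/(cos(pi/95) + 1)

deg(861) = 2; N(861) = {247, 720}.
deg(822) = 2; N(822) = {864, 783}.
Vertex 468 has 2 neighbors: 141, 334.
N(750) = {112, 401}, |N(750)| = 2.
deg(v) = 2 for all v (|V|=95); a single 95-cycle (edge-transitive).
The 48 distinct eigenvalues: [2.0, 1.99563, 1.98253, 1.96076, 1.93042, 1.89163, 1.84458, 1.78946, 1.72651, 1.65602, 1.57828, 1.49364, 1.40247, 1.30517, 1.20216, 1.0939, 0.98085, 0.86351, 0.74239, 0.61803, 0.49097, 0.36176, 0.23097, 0.09917, -0.03307, -0.16516, -0.29653, -0.4266, -0.55481, -0.68059, -0.80339, -0.92268, -1.03794, -1.14866, -1.25435, -1.35456, -1.44885, -1.5368, -1.61803, -1.69219, -1.75895, -1.81801, -1.86913, -1.91207, -1.94665, -1.97272, -1.99017, -1.99891].
With N=95: ϑ(G) = 95·(-(-1)*2*cos(pi/95))/(2−(-2*cos(pi/95))) = 95*cos(pi/95)/(cos(pi/95) + 1).
ϑ(G) ≈ 47.487011.
Check 47 ≤ 95*cos(pi/95)/(cos(pi/95) + 1) ≤ 48: both strict.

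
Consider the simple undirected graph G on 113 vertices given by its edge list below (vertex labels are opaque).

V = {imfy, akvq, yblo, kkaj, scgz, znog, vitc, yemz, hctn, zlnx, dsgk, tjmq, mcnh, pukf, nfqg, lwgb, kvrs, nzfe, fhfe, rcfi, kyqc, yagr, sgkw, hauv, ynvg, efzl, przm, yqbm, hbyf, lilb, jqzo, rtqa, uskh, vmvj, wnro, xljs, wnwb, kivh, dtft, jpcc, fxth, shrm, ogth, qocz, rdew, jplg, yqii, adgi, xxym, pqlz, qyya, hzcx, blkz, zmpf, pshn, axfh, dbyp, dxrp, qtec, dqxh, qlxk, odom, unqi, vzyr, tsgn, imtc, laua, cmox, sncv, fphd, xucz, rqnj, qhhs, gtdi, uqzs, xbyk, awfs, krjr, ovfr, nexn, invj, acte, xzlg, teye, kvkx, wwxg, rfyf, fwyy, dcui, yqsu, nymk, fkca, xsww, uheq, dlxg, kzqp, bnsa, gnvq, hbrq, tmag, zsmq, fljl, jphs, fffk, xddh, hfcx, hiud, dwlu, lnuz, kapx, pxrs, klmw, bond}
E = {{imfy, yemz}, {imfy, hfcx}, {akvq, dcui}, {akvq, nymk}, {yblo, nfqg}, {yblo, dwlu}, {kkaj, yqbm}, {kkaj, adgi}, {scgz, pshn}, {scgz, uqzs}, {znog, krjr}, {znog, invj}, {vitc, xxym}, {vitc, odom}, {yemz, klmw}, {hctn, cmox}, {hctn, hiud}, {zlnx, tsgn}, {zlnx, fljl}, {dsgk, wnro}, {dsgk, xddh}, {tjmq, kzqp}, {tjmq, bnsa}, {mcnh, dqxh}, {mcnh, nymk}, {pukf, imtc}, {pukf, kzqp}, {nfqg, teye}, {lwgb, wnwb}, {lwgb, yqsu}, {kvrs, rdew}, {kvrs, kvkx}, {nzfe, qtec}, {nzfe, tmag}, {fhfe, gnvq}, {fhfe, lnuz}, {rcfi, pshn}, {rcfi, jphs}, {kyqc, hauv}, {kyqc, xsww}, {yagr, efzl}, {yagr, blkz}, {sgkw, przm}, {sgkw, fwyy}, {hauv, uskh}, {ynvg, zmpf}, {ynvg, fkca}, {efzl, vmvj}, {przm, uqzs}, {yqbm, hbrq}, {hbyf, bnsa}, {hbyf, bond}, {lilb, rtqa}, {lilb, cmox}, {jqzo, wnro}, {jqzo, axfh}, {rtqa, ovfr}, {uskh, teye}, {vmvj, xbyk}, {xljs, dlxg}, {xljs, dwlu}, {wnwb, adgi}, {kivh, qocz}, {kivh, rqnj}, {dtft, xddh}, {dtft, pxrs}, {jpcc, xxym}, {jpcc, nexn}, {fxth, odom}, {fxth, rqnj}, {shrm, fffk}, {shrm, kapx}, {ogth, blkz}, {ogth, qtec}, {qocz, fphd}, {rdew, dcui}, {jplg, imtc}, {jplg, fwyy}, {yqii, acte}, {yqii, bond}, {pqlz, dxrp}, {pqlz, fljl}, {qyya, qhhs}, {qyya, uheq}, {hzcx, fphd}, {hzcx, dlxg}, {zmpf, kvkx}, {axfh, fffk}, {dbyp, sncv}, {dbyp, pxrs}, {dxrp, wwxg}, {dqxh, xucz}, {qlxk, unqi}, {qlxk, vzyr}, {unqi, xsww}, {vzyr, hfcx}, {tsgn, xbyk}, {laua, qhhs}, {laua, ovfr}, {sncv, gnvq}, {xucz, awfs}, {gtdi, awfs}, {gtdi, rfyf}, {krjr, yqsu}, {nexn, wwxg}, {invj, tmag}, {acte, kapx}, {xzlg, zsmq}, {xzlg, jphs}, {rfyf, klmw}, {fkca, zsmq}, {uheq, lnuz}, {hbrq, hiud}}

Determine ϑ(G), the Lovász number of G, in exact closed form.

113*cos(pi/113)/(cos(pi/113) + 1)

N(kapx) = {shrm, acte}, |N(kapx)| = 2.
deg(dqxh) = 2; N(dqxh) = {mcnh, xucz}.
deg(fphd) = 2; N(fphd) = {qocz, hzcx}.
N(imfy) = {yemz, hfcx}, |N(imfy)| = 2.
113-vertex 2-regular graph: a single 113-cycle (edge-transitive).
The 57 distinct eigenvalues: [2.0, 1.996909, 1.987646, 1.972239, 1.950736, 1.923203, 1.889726, 1.850408, 1.80537, 1.754752, 1.69871, 1.637418, 1.571064, 1.499854, 1.424009, 1.343762, 1.259361, 1.171068, 1.079155, 0.983906, 0.885616, 0.784589, 0.681137, 0.575579, 0.468242, 0.359458, 0.249563, 0.138897, 0.027801, -0.083381, -0.194305, -0.304628, -0.41401, -0.522112, -0.628601, -0.733146, -0.835425, -0.935122, -1.031929, -1.125546, -1.215684, -1.302064, -1.38442, -1.462497, -1.536053, -1.604861, -1.668709, -1.727399, -1.780749, -1.828596, -1.87079, -1.907202, -1.937718, -1.962246, -1.980708, -1.993048, -1.999227].
λ_max=2, λ_min=-2*cos(pi/113); ϑ = −113·λ_min/(λ_max−λ_min) = 113*cos(pi/113)/(cos(pi/113) + 1).
= 56.4891… (decimal).
Check 56 ≤ 113*cos(pi/113)/(cos(pi/113) + 1) ≤ 57: both strict.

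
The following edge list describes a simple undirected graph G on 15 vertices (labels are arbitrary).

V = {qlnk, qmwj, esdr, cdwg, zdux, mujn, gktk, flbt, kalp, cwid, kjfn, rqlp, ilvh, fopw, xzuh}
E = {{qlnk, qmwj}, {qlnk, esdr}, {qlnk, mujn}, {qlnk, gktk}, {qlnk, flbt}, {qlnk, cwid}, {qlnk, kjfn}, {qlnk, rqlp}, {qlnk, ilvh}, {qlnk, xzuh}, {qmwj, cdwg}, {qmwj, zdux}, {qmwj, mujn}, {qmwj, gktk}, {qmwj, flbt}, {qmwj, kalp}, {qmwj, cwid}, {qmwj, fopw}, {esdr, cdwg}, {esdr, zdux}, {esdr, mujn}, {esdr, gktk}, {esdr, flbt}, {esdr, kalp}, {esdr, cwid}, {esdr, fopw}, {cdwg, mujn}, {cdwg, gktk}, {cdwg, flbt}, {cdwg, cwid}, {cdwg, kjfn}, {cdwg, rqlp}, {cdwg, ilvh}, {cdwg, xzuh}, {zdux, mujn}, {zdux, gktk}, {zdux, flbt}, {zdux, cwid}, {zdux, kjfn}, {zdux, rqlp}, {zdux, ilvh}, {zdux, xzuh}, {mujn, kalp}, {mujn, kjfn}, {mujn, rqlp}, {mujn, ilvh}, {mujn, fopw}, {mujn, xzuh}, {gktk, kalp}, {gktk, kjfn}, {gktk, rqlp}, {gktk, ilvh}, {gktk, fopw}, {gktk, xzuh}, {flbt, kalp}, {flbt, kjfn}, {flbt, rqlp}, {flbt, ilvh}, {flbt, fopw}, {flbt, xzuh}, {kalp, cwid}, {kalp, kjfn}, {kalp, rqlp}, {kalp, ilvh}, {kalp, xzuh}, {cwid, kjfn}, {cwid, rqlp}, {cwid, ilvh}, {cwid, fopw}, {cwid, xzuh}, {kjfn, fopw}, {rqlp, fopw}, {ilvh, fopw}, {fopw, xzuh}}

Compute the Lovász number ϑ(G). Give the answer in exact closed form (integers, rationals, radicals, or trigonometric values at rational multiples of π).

6

Vertex fopw has 10 neighbors: qmwj, esdr, mujn, gktk, flbt, cwid, kjfn, rqlp, ilvh, xzuh.
Vertex cwid has 11 neighbors: qlnk, qmwj, esdr, cdwg, zdux, kalp, kjfn, rqlp, ilvh, fopw, xzuh.
Vertex flbt has 11 neighbors: qlnk, qmwj, esdr, cdwg, zdux, kalp, kjfn, rqlp, ilvh, fopw, xzuh.
Vertex xzuh has 9 neighbors: qlnk, cdwg, zdux, mujn, gktk, flbt, kalp, cwid, fopw.
Complete 3-partite, parts [6, 5, 4]: perfect, ϑ = α = 6.
= 6.000000… (decimal).
6 ≤ 6 ≤ 6: collapsed.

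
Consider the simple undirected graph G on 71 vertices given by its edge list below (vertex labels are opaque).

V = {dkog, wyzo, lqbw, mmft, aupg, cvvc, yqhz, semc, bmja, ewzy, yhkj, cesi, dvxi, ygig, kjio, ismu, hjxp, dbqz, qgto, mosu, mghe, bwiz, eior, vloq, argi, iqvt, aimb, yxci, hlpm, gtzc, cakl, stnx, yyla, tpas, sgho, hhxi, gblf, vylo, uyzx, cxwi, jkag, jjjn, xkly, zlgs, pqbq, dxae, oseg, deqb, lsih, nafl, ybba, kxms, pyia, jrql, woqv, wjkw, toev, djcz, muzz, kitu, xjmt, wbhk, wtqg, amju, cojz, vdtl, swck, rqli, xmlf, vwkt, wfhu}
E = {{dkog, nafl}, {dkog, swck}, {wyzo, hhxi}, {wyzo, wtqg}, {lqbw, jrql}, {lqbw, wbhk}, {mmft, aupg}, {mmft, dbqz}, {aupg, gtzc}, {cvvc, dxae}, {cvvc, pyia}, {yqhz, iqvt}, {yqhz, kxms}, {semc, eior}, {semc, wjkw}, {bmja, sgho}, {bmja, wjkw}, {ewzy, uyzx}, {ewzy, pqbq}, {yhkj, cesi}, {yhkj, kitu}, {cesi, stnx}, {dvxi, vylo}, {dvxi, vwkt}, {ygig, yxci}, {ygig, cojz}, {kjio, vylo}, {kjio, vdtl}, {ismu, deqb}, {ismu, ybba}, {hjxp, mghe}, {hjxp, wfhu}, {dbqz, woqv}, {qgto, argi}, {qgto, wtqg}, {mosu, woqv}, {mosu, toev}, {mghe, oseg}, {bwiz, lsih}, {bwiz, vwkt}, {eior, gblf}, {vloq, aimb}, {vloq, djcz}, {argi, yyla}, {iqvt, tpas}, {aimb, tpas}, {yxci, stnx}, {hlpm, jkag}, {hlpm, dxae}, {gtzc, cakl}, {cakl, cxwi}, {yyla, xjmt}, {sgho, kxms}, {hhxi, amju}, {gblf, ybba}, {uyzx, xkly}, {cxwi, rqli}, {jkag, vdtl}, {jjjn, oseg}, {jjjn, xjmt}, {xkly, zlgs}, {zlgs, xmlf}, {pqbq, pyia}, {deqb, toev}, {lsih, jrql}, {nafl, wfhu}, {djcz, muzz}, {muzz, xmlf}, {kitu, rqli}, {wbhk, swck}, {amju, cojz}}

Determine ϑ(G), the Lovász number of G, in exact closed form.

71*cos(pi/71)/(cos(pi/71) + 1)

N(mghe) = {hjxp, oseg}, |N(mghe)| = 2.
Vertex cakl has 2 neighbors: gtzc, cxwi.
Vertex muzz has 2 neighbors: djcz, xmlf.
deg(bmja) = 2; N(bmja) = {sgho, wjkw}.
71-vertex 2-regular graph: connected 2-regular on 71 ⇒ C_{71}.
Distinct eigenvalues (to 4 d.p.): [2.0, 1.9922, 1.9688, 1.9299, 1.876, 1.8074, 1.7246, 1.6284, 1.5194, 1.3985, 1.2666, 1.1249, 0.9743, 0.8162, 0.6516, 0.4819, 0.3085, 0.1326, -0.0442, -0.2208, -0.3956, -0.5673, -0.7346, -0.8961, -1.0507, -1.1969, -1.3339, -1.4604, -1.5754, -1.6781, -1.7677, -1.8435, -1.9048, -1.9513, -1.9824, -1.998].
λ_max=2, λ_min=-2*cos(pi/71); ϑ = −71·λ_min/(λ_max−λ_min) = 71*cos(pi/71)/(cos(pi/71) + 1).
Numerically 35.48261826.
α=35, χ(Ḡ)=36; ϑ=71*cos(pi/71)/(cos(pi/71) + 1) lies between (both strict).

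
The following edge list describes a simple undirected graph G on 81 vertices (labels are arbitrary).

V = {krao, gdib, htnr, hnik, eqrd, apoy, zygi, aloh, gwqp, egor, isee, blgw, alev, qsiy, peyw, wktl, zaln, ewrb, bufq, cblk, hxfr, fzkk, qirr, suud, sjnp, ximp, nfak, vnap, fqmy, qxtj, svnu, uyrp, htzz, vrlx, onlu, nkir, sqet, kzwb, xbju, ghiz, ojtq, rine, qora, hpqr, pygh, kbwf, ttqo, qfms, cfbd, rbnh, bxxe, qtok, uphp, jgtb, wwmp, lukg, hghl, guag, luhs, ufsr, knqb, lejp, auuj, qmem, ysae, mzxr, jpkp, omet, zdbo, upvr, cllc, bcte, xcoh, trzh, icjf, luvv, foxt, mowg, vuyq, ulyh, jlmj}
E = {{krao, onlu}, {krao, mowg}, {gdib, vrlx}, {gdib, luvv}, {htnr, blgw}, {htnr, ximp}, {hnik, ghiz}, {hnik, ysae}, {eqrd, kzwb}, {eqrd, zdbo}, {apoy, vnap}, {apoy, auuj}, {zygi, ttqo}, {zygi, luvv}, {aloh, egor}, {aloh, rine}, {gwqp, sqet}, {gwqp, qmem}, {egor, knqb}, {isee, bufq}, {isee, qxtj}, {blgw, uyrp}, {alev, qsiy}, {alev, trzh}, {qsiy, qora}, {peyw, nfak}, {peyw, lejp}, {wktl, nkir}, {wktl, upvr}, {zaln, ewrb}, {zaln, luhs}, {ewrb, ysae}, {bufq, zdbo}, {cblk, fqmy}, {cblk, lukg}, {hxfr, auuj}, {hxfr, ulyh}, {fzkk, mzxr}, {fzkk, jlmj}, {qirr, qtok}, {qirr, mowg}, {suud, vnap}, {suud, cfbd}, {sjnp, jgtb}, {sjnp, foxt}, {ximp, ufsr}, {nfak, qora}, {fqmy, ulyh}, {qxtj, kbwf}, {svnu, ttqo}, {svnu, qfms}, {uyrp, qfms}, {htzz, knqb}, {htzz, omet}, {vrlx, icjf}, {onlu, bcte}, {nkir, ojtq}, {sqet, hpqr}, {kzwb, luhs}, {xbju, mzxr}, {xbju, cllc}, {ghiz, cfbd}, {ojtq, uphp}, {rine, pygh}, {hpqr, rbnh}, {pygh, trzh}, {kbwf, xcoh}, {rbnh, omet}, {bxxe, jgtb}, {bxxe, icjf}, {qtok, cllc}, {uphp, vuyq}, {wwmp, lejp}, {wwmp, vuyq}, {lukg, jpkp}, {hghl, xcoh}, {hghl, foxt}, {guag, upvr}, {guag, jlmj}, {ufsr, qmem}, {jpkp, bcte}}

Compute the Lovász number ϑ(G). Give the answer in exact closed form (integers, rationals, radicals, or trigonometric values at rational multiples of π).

81*cos(pi/81)/(cos(pi/81) + 1)

Vertex vnap has 2 neighbors: apoy, suud.
deg(hxfr) = 2; N(hxfr) = {auuj, ulyh}.
Vertex zdbo has 2 neighbors: eqrd, bufq.
Vertex icjf has 2 neighbors: vrlx, bxxe.
deg(v) = 2 for all v (|V|=81); a single 81-cycle (edge-transitive).
A has 41 distinct eigenvalues ≈ [2.0, 1.993986, 1.97598, 1.94609, 1.904496, 1.851448, 1.787265, 1.712334, 1.627104, 1.532089, 1.427859, 1.315043, 1.194317, 1.066409, 0.932087, 0.79216, 0.647468, 0.498882, 0.347296, 0.193622, 0.038783, -0.11629, -0.270663, -0.423408, -0.573606, -0.720355, -0.862772, -1.0, -1.131214, -1.255624, -1.372483, -1.481088, -1.580785, -1.670976, -1.751116, -1.820726, -1.879385, -1.926742, -1.962511, -1.986477, -1.998496].
−81·(-2*cos(pi/81)) / ((2)−(-2*cos(pi/81))) = 81*cos(pi/81)/(cos(pi/81) + 1) = ϑ(G).
≈ 40.48477 (to 5 d.p.).
Sandwich: α(G)=40 ≤ ϑ(G)=81*cos(pi/81)/(cos(pi/81) + 1) ≤ χ(Ḡ)=41 (both strict).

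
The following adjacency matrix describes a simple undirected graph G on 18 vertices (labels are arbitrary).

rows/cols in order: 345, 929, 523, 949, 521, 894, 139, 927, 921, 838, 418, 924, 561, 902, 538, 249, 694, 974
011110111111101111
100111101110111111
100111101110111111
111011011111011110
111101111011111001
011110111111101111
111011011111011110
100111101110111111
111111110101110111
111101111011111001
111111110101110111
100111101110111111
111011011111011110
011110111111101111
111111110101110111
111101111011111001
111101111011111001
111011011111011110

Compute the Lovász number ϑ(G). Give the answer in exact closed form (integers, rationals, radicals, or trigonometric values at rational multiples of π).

4

N(418) = {345, 929, 523, 949, 521, 894, 139, 927, 838, 924, 561, 902, 249, 694, 974}, |N(418)| = 15.
deg(694) = 14; N(694) = {345, 929, 523, 949, 894, 139, 927, 921, 418, 924, 561, 902, 538, 974}.
deg(921) = 15; N(921) = {345, 929, 523, 949, 521, 894, 139, 927, 838, 924, 561, 902, 249, 694, 974}.
N(249) = {345, 929, 523, 949, 894, 139, 927, 921, 418, 924, 561, 902, 538, 974}, |N(249)| = 14.
5 parts of sizes [4, 4, 4, 3, 3]; α(G) = 4 = ϑ (perfect).
Numerically 4.000000000.
Sandwich: α(G)=4 ≤ ϑ(G)=4 ≤ χ(Ḡ)=4 (collapsed).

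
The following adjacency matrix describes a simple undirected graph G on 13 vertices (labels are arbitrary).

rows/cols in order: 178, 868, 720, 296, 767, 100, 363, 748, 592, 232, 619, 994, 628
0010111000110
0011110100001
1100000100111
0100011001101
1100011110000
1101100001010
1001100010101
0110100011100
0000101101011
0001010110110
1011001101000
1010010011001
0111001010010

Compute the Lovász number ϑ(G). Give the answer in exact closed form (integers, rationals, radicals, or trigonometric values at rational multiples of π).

deg(748) = 6; N(748) = {868, 720, 767, 592, 232, 619}.
deg(767) = 6; N(767) = {178, 868, 100, 363, 748, 592}.
Vertex 100 has 6 neighbors: 178, 868, 296, 767, 232, 994.
Vertex 868 has 6 neighbors: 720, 296, 767, 100, 748, 628.
Regular of degree 6 on 13 vertices: strongly regular (13,6,2,3).
A has 3 distinct eigenvalues ≈ [6.0, 1.30278, -2.30278].
Lovász (edge-transitive): ϑ = −13·(-sqrt(13)/2 - 1/2)/((6)−(-sqrt(13)/2 - 1/2)) = sqrt(13).
Numerically 3.6055513.

sqrt(13)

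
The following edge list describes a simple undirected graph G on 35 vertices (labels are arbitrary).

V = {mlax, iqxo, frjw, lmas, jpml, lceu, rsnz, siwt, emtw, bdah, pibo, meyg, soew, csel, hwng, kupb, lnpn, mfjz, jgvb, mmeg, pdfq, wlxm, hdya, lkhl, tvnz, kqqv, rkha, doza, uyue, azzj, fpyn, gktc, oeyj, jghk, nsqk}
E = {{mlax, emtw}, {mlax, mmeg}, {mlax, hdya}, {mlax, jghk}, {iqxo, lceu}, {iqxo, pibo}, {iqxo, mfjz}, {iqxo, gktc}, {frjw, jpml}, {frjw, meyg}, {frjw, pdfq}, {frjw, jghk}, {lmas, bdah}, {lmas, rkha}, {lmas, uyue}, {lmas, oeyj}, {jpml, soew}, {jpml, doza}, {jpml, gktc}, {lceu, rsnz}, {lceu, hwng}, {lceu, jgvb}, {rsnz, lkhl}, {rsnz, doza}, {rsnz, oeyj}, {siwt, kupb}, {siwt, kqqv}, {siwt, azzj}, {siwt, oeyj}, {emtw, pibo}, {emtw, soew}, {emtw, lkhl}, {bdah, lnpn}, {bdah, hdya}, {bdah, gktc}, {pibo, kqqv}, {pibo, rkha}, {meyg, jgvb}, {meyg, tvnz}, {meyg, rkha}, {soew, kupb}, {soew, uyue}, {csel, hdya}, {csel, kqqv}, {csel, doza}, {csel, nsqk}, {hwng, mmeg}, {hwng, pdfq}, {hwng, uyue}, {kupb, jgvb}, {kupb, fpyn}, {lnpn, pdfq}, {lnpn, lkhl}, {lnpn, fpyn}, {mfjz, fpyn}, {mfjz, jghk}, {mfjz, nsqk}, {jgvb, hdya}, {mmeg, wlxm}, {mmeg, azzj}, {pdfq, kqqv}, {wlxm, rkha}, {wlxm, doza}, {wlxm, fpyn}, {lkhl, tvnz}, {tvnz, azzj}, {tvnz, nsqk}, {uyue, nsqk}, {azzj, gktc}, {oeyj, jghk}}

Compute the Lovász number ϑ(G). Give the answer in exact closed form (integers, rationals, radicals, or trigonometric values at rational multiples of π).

15

N(doza) = {jpml, rsnz, csel, wlxm}, |N(doza)| = 4.
Vertex azzj has 4 neighbors: siwt, mmeg, tvnz, gktc.
N(iqxo) = {lceu, pibo, mfjz, gktc}, |N(iqxo)| = 4.
Vertex jgvb has 4 neighbors: lceu, meyg, kupb, hdya.
Every vertex has degree 4 (N=35); Kneser K(7,3) on C(7,3)=35 vertices.
The 4 distinct eigenvalues: [4.0, 2.0, -1.0, -3.0].
Lovász (edge-transitive): ϑ = −35·(-3)/((4)−(-3)) = 15.
= 15.0000… (decimal).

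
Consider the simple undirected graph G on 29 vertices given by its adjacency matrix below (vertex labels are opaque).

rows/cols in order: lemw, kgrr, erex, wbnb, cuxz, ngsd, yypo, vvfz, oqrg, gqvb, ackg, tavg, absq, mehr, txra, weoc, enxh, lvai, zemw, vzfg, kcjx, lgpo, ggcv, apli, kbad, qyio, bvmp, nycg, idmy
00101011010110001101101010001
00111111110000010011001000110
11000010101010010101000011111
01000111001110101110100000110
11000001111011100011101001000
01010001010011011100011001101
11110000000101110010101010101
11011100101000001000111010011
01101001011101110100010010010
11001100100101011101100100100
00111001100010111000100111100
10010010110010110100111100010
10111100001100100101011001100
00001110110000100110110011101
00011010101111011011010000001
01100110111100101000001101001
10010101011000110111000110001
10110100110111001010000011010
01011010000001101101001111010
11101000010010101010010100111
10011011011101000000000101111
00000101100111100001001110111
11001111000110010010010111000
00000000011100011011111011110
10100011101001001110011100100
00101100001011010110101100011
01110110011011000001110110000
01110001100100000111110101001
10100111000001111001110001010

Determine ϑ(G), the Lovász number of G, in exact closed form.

sqrt(29)

deg(kbad) = 14; N(kbad) = {lemw, erex, yypo, vvfz, oqrg, ackg, mehr, enxh, lvai, zemw, lgpo, ggcv, apli, bvmp}.
N(gqvb) = {lemw, kgrr, cuxz, ngsd, oqrg, tavg, mehr, weoc, enxh, lvai, vzfg, kcjx, apli, bvmp}, |N(gqvb)| = 14.
deg(absq) = 14; N(absq) = {lemw, erex, wbnb, cuxz, ngsd, ackg, tavg, txra, lvai, vzfg, lgpo, ggcv, qyio, bvmp}.
deg(lgpo) = 14; N(lgpo) = {ngsd, vvfz, oqrg, tavg, absq, mehr, txra, vzfg, ggcv, apli, kbad, bvmp, nycg, idmy}.
Regular of degree 14 on 29 vertices: SR(29,14,6,7) — a Paley graph.
The 3 distinct eigenvalues: [14.0, 2.193, -3.193].
Lovász: ϑ = −29(-sqrt(29)/2 - 1/2)/(14+-(-sqrt(29)/2 - 1/2)) = sqrt(29).
ϑ(G) ≈ 5.3851648.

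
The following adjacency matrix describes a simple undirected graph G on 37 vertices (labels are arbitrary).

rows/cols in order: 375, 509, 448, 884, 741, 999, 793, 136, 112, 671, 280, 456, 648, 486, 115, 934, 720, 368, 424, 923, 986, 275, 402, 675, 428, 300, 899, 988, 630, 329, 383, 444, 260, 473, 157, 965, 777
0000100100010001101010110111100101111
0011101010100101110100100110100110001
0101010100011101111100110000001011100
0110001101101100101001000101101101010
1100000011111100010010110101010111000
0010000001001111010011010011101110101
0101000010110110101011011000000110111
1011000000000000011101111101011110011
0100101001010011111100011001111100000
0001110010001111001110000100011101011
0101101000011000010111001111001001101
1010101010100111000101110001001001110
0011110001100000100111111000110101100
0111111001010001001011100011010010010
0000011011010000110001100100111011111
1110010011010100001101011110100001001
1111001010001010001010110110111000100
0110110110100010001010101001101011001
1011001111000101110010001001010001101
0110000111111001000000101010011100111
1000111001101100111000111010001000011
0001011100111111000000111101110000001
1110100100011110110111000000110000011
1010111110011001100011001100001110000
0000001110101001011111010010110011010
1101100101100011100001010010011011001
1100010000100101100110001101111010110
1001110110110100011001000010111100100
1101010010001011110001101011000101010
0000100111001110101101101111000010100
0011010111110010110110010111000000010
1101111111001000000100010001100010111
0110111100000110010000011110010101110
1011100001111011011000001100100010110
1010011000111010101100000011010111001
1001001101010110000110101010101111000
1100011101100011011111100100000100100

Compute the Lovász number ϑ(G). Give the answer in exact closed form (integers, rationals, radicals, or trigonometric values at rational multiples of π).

sqrt(37)

deg(280) = 18; N(280) = {509, 884, 741, 793, 456, 648, 368, 923, 986, 275, 428, 300, 899, 988, 383, 473, 157, 777}.
Vertex 675 has 18 neighbors: 375, 448, 741, 999, 793, 136, 112, 456, 648, 934, 720, 986, 275, 428, 300, 383, 444, 260.
deg(456) = 18; N(456) = {375, 448, 741, 793, 112, 280, 486, 115, 934, 923, 275, 402, 675, 988, 383, 473, 157, 965}.
Vertex 793 has 18 neighbors: 509, 884, 112, 280, 456, 486, 115, 720, 424, 986, 275, 675, 428, 444, 260, 157, 965, 777.
G on 37 vertices is 18-regular; strongly regular (37,18,8,9).
The 3 distinct eigenvalues: [18.0, 2.541381, -3.541381].
Lovász (edge-transitive): ϑ = −37·(-sqrt(37)/2 - 1/2)/((18)−(-sqrt(37)/2 - 1/2)) = sqrt(37).
ϑ(G) ≈ 6.082762530.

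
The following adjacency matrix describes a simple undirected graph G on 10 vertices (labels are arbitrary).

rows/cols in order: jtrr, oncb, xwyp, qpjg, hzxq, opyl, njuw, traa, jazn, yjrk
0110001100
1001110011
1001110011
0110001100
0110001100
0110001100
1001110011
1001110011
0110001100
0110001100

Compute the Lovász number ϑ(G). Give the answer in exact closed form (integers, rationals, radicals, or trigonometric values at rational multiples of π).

Vertex traa has 6 neighbors: jtrr, qpjg, hzxq, opyl, jazn, yjrk.
deg(hzxq) = 4; N(hzxq) = {oncb, xwyp, njuw, traa}.
N(jazn) = {oncb, xwyp, njuw, traa}, |N(jazn)| = 4.
N(jtrr) = {oncb, xwyp, njuw, traa}, |N(jtrr)| = 4.
Complete 2-partite, parts [6, 4]: perfect, ϑ = α = 6.
ϑ(G) ≈ 6.0000.
α=6, χ(Ḡ)=6; ϑ=6 lies between (collapsed).

6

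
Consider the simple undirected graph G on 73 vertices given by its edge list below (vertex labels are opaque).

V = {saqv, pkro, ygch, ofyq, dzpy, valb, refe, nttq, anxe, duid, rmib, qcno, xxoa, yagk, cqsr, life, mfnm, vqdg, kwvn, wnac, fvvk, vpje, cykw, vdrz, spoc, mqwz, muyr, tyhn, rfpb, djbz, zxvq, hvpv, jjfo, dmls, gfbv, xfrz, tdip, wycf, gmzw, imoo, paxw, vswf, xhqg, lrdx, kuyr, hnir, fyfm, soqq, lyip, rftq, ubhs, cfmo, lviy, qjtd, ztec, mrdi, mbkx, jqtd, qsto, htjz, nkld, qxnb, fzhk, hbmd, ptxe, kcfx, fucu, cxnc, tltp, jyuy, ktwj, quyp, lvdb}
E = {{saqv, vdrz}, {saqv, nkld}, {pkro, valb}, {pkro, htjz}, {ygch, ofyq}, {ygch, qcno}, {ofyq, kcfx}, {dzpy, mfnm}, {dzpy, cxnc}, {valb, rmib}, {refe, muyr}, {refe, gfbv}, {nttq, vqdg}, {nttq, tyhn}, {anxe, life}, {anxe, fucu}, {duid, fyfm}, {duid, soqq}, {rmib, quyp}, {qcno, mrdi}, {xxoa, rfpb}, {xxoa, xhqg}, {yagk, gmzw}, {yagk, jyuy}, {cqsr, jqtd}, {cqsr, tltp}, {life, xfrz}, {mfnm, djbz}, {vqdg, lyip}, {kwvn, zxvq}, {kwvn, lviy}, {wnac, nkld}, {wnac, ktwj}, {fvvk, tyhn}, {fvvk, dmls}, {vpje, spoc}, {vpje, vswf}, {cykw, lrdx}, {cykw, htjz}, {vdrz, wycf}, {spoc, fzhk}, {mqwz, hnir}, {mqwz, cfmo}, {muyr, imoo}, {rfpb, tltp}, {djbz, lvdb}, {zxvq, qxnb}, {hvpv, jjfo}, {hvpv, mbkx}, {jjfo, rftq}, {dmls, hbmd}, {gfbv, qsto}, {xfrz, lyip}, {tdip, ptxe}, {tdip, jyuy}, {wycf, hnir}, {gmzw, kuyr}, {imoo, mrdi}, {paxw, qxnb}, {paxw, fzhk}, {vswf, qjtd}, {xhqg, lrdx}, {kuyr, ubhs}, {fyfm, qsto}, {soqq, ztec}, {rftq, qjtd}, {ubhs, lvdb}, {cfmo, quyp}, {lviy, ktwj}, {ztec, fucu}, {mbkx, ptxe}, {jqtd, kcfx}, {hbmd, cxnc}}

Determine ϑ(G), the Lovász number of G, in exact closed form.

Vertex rftq has 2 neighbors: jjfo, qjtd.
Vertex fyfm has 2 neighbors: duid, qsto.
N(gfbv) = {refe, qsto}, |N(gfbv)| = 2.
Vertex vpje has 2 neighbors: spoc, vswf.
G on 73 vertices is 2-regular; a single 73-cycle (edge-transitive).
The 37 distinct eigenvalues: [2.0, 1.992596, 1.97044, 1.933696, 1.882635, 1.817635, 1.739179, 1.647846, 1.544313, 1.429347, 1.303798, 1.168596, 1.024743, 0.873302, 0.715396, 0.552194, 0.384903, 0.214763, 0.043032, -0.129017, -0.300111, -0.468983, -0.634383, -0.795086, -0.949902, -1.097686, -1.237343, -1.367839, -1.488208, -1.597559, -1.695082, -1.780055, -1.85185, -1.909934, -1.953877, -1.983355, -1.998148].
ϑ = −N·λ_min/(λ_max−λ_min) = −73·(-2*cos(pi/73))/(2−(-2*cos(pi/73))) = 73*cos(pi/73)/(cos(pi/73) + 1).
Numerically 36.48309.
Check 36 ≤ 73*cos(pi/73)/(cos(pi/73) + 1) ≤ 37: both strict.

73*cos(pi/73)/(cos(pi/73) + 1)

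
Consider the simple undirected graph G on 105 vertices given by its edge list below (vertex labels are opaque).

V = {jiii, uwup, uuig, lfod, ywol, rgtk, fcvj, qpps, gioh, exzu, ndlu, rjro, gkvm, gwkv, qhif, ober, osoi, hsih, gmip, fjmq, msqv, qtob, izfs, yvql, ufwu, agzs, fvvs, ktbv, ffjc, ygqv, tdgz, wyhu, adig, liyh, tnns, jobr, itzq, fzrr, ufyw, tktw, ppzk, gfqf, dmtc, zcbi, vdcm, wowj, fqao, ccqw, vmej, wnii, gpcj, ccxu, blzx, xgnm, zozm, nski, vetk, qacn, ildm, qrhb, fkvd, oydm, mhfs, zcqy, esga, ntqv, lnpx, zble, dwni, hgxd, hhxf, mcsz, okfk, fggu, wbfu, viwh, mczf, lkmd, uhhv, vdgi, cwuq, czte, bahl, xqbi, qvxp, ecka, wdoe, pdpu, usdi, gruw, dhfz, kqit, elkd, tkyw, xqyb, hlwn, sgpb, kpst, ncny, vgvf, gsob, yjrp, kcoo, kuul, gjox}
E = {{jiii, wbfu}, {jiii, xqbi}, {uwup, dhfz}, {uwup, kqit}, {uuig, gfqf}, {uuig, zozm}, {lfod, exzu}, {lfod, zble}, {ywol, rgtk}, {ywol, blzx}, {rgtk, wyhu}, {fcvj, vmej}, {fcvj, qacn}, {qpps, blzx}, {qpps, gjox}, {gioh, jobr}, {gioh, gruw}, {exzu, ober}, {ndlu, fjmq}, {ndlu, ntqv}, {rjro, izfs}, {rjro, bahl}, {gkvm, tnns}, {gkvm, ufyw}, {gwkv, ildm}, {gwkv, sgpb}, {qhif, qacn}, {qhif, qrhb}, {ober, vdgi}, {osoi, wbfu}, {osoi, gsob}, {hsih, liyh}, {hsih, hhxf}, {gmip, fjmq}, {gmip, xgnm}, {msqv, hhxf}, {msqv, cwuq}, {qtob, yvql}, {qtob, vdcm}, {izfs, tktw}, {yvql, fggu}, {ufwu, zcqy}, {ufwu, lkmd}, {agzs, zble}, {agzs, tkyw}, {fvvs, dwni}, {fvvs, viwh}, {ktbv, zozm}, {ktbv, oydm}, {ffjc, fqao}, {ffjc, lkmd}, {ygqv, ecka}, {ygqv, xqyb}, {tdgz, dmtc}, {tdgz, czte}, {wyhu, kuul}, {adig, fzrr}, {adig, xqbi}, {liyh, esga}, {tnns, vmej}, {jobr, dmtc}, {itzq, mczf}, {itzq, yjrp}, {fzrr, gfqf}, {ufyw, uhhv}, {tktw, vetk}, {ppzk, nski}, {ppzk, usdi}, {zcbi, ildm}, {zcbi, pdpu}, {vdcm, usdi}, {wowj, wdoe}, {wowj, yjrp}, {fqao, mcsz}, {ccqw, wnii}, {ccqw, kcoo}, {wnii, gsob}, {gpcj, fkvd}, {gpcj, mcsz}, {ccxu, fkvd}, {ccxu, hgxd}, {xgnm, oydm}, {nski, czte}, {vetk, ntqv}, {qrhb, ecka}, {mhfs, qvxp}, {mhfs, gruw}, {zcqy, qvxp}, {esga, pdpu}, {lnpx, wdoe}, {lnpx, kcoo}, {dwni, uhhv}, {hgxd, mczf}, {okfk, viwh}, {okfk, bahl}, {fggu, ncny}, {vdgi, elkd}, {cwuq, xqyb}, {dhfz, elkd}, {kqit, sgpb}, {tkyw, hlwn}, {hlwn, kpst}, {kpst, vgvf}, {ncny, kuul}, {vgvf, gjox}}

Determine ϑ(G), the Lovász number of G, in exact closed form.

105*cos(pi/105)/(cos(pi/105) + 1)

deg(tnns) = 2; N(tnns) = {gkvm, vmej}.
N(vdgi) = {ober, elkd}, |N(vdgi)| = 2.
N(fvvs) = {dwni, viwh}, |N(fvvs)| = 2.
N(tkyw) = {agzs, hlwn}, |N(tkyw)| = 2.
G on 105 vertices is 2-regular; this is C_{105}, the 105-cycle.
Distinct eigenvalues (to 5 d.p.): [2.0, 1.99642, 1.98569, 1.96786, 1.94298, 1.91115, 1.87247, 1.82709, 1.77517, 1.7169, 1.65248, 1.58214, 1.50614, 1.42475, 1.33826, 1.24698, 1.15123, 1.05137, 0.94774, 0.84071, 0.73068, 0.61803, 0.50317, 0.38651, 0.26847, 0.14946, 0.02992, -0.08973, -0.20906, -0.32764, -0.44504, -0.56085, -0.67466, -0.78605, -0.89463, -1.0, -1.10179, -1.19964, -1.2932, -1.38213, -1.4661, -1.54483, -1.61803, -1.68544, -1.74682, -1.80194, -1.85061, -1.89265, -1.92793, -1.9563, -1.97766, -1.99195, -1.9991].
−105·(-2*cos(pi/105)) / ((2)−(-2*cos(pi/105))) = 105*cos(pi/105)/(cos(pi/105) + 1) = ϑ(G).
= 52.48825… (decimal).
52 ≤ 105*cos(pi/105)/(cos(pi/105) + 1) ≤ 53: both strict.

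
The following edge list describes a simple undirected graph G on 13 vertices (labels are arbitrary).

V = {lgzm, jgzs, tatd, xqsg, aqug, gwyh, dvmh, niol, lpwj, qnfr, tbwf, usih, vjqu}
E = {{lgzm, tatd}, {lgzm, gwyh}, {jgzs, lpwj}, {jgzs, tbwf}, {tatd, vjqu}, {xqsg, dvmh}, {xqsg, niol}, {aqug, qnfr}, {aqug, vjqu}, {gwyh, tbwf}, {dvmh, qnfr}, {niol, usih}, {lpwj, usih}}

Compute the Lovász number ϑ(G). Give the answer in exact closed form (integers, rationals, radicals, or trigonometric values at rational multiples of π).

13*cos(pi/13)/(cos(pi/13) + 1)

Vertex lpwj has 2 neighbors: jgzs, usih.
N(niol) = {xqsg, usih}, |N(niol)| = 2.
N(tbwf) = {jgzs, gwyh}, |N(tbwf)| = 2.
Vertex gwyh has 2 neighbors: lgzm, tbwf.
2-regular, N=13; a single 13-cycle (edge-transitive).
A has 7 distinct eigenvalues ≈ [2.0, 1.77091, 1.13613, 0.24107, -0.70921, -1.49702, -1.94188].
Lovász: ϑ = −13(-2*cos(pi/13))/(2+-(-1)*2*cos(pi/13)) = 13*cos(pi/13)/(cos(pi/13) + 1).
= 6.40416856… (decimal).
Check 6 ≤ 13*cos(pi/13)/(cos(pi/13) + 1) ≤ 7: both strict.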